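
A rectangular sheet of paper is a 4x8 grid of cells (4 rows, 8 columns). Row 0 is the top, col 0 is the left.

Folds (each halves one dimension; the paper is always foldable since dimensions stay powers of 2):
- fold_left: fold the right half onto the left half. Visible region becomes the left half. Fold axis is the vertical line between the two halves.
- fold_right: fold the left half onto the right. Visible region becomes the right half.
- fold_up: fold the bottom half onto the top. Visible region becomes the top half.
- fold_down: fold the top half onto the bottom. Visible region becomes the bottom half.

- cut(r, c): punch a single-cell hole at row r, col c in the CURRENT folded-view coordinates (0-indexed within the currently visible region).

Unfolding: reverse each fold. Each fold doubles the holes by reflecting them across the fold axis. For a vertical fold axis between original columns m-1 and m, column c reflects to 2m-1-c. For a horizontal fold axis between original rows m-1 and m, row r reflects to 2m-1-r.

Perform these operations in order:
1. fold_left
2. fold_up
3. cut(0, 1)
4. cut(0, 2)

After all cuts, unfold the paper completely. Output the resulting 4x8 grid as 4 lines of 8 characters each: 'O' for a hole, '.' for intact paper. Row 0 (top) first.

Op 1 fold_left: fold axis v@4; visible region now rows[0,4) x cols[0,4) = 4x4
Op 2 fold_up: fold axis h@2; visible region now rows[0,2) x cols[0,4) = 2x4
Op 3 cut(0, 1): punch at orig (0,1); cuts so far [(0, 1)]; region rows[0,2) x cols[0,4) = 2x4
Op 4 cut(0, 2): punch at orig (0,2); cuts so far [(0, 1), (0, 2)]; region rows[0,2) x cols[0,4) = 2x4
Unfold 1 (reflect across h@2): 4 holes -> [(0, 1), (0, 2), (3, 1), (3, 2)]
Unfold 2 (reflect across v@4): 8 holes -> [(0, 1), (0, 2), (0, 5), (0, 6), (3, 1), (3, 2), (3, 5), (3, 6)]

Answer: .OO..OO.
........
........
.OO..OO.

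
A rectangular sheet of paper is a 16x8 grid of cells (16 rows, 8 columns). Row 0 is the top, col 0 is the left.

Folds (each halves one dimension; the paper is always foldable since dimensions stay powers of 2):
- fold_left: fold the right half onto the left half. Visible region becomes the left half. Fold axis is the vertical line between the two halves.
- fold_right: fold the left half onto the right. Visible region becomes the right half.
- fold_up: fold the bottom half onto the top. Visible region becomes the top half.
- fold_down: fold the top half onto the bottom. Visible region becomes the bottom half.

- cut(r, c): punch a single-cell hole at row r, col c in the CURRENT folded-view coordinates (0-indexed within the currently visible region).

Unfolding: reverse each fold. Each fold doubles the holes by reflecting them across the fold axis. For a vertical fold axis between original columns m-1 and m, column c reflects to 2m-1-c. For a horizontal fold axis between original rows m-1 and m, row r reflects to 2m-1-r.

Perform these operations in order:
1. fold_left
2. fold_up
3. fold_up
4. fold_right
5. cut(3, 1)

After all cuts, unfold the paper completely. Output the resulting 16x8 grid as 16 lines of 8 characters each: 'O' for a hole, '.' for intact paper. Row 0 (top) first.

Answer: ........
........
........
O..OO..O
O..OO..O
........
........
........
........
........
........
O..OO..O
O..OO..O
........
........
........

Derivation:
Op 1 fold_left: fold axis v@4; visible region now rows[0,16) x cols[0,4) = 16x4
Op 2 fold_up: fold axis h@8; visible region now rows[0,8) x cols[0,4) = 8x4
Op 3 fold_up: fold axis h@4; visible region now rows[0,4) x cols[0,4) = 4x4
Op 4 fold_right: fold axis v@2; visible region now rows[0,4) x cols[2,4) = 4x2
Op 5 cut(3, 1): punch at orig (3,3); cuts so far [(3, 3)]; region rows[0,4) x cols[2,4) = 4x2
Unfold 1 (reflect across v@2): 2 holes -> [(3, 0), (3, 3)]
Unfold 2 (reflect across h@4): 4 holes -> [(3, 0), (3, 3), (4, 0), (4, 3)]
Unfold 3 (reflect across h@8): 8 holes -> [(3, 0), (3, 3), (4, 0), (4, 3), (11, 0), (11, 3), (12, 0), (12, 3)]
Unfold 4 (reflect across v@4): 16 holes -> [(3, 0), (3, 3), (3, 4), (3, 7), (4, 0), (4, 3), (4, 4), (4, 7), (11, 0), (11, 3), (11, 4), (11, 7), (12, 0), (12, 3), (12, 4), (12, 7)]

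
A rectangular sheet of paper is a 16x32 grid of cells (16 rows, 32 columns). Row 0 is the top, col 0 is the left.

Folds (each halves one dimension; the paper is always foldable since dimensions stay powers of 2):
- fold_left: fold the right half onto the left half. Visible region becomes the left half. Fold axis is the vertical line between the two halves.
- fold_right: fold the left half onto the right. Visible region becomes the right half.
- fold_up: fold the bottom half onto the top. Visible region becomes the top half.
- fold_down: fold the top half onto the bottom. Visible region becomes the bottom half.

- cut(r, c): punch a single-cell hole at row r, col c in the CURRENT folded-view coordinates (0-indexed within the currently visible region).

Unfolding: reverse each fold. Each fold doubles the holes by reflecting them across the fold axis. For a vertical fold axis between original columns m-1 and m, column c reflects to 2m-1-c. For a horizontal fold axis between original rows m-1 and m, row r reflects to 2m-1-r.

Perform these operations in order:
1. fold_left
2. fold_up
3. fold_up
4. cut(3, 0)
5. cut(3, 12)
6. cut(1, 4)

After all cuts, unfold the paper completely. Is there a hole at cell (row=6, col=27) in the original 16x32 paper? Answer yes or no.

Answer: yes

Derivation:
Op 1 fold_left: fold axis v@16; visible region now rows[0,16) x cols[0,16) = 16x16
Op 2 fold_up: fold axis h@8; visible region now rows[0,8) x cols[0,16) = 8x16
Op 3 fold_up: fold axis h@4; visible region now rows[0,4) x cols[0,16) = 4x16
Op 4 cut(3, 0): punch at orig (3,0); cuts so far [(3, 0)]; region rows[0,4) x cols[0,16) = 4x16
Op 5 cut(3, 12): punch at orig (3,12); cuts so far [(3, 0), (3, 12)]; region rows[0,4) x cols[0,16) = 4x16
Op 6 cut(1, 4): punch at orig (1,4); cuts so far [(1, 4), (3, 0), (3, 12)]; region rows[0,4) x cols[0,16) = 4x16
Unfold 1 (reflect across h@4): 6 holes -> [(1, 4), (3, 0), (3, 12), (4, 0), (4, 12), (6, 4)]
Unfold 2 (reflect across h@8): 12 holes -> [(1, 4), (3, 0), (3, 12), (4, 0), (4, 12), (6, 4), (9, 4), (11, 0), (11, 12), (12, 0), (12, 12), (14, 4)]
Unfold 3 (reflect across v@16): 24 holes -> [(1, 4), (1, 27), (3, 0), (3, 12), (3, 19), (3, 31), (4, 0), (4, 12), (4, 19), (4, 31), (6, 4), (6, 27), (9, 4), (9, 27), (11, 0), (11, 12), (11, 19), (11, 31), (12, 0), (12, 12), (12, 19), (12, 31), (14, 4), (14, 27)]
Holes: [(1, 4), (1, 27), (3, 0), (3, 12), (3, 19), (3, 31), (4, 0), (4, 12), (4, 19), (4, 31), (6, 4), (6, 27), (9, 4), (9, 27), (11, 0), (11, 12), (11, 19), (11, 31), (12, 0), (12, 12), (12, 19), (12, 31), (14, 4), (14, 27)]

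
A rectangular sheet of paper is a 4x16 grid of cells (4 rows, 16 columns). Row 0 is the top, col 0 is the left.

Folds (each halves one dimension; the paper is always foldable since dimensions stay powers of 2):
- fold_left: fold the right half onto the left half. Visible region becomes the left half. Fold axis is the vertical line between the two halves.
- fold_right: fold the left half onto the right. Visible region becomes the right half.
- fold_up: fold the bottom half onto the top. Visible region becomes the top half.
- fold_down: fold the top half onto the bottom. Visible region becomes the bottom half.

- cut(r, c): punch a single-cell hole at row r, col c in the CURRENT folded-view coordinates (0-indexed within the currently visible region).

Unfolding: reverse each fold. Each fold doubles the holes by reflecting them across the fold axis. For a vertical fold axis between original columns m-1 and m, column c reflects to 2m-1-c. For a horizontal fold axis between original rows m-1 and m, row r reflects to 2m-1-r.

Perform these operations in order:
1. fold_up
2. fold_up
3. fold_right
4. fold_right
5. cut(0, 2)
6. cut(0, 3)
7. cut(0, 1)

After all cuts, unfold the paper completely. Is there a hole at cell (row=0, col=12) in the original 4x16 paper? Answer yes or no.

Op 1 fold_up: fold axis h@2; visible region now rows[0,2) x cols[0,16) = 2x16
Op 2 fold_up: fold axis h@1; visible region now rows[0,1) x cols[0,16) = 1x16
Op 3 fold_right: fold axis v@8; visible region now rows[0,1) x cols[8,16) = 1x8
Op 4 fold_right: fold axis v@12; visible region now rows[0,1) x cols[12,16) = 1x4
Op 5 cut(0, 2): punch at orig (0,14); cuts so far [(0, 14)]; region rows[0,1) x cols[12,16) = 1x4
Op 6 cut(0, 3): punch at orig (0,15); cuts so far [(0, 14), (0, 15)]; region rows[0,1) x cols[12,16) = 1x4
Op 7 cut(0, 1): punch at orig (0,13); cuts so far [(0, 13), (0, 14), (0, 15)]; region rows[0,1) x cols[12,16) = 1x4
Unfold 1 (reflect across v@12): 6 holes -> [(0, 8), (0, 9), (0, 10), (0, 13), (0, 14), (0, 15)]
Unfold 2 (reflect across v@8): 12 holes -> [(0, 0), (0, 1), (0, 2), (0, 5), (0, 6), (0, 7), (0, 8), (0, 9), (0, 10), (0, 13), (0, 14), (0, 15)]
Unfold 3 (reflect across h@1): 24 holes -> [(0, 0), (0, 1), (0, 2), (0, 5), (0, 6), (0, 7), (0, 8), (0, 9), (0, 10), (0, 13), (0, 14), (0, 15), (1, 0), (1, 1), (1, 2), (1, 5), (1, 6), (1, 7), (1, 8), (1, 9), (1, 10), (1, 13), (1, 14), (1, 15)]
Unfold 4 (reflect across h@2): 48 holes -> [(0, 0), (0, 1), (0, 2), (0, 5), (0, 6), (0, 7), (0, 8), (0, 9), (0, 10), (0, 13), (0, 14), (0, 15), (1, 0), (1, 1), (1, 2), (1, 5), (1, 6), (1, 7), (1, 8), (1, 9), (1, 10), (1, 13), (1, 14), (1, 15), (2, 0), (2, 1), (2, 2), (2, 5), (2, 6), (2, 7), (2, 8), (2, 9), (2, 10), (2, 13), (2, 14), (2, 15), (3, 0), (3, 1), (3, 2), (3, 5), (3, 6), (3, 7), (3, 8), (3, 9), (3, 10), (3, 13), (3, 14), (3, 15)]
Holes: [(0, 0), (0, 1), (0, 2), (0, 5), (0, 6), (0, 7), (0, 8), (0, 9), (0, 10), (0, 13), (0, 14), (0, 15), (1, 0), (1, 1), (1, 2), (1, 5), (1, 6), (1, 7), (1, 8), (1, 9), (1, 10), (1, 13), (1, 14), (1, 15), (2, 0), (2, 1), (2, 2), (2, 5), (2, 6), (2, 7), (2, 8), (2, 9), (2, 10), (2, 13), (2, 14), (2, 15), (3, 0), (3, 1), (3, 2), (3, 5), (3, 6), (3, 7), (3, 8), (3, 9), (3, 10), (3, 13), (3, 14), (3, 15)]

Answer: no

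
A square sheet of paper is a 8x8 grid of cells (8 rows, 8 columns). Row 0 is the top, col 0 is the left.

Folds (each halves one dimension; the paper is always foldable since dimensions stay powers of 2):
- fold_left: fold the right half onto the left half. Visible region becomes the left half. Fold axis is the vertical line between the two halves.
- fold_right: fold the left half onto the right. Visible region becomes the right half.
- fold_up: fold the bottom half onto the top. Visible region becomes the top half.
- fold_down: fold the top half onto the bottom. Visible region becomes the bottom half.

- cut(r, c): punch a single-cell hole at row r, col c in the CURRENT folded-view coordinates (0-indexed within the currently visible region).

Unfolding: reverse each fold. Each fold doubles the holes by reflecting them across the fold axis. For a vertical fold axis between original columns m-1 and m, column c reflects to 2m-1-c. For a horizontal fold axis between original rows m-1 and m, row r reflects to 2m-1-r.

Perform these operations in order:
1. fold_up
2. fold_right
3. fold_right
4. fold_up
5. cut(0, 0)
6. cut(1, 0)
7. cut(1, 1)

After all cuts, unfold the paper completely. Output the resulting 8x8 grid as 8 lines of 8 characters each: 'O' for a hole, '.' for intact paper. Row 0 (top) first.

Answer: .OO..OO.
OOOOOOOO
OOOOOOOO
.OO..OO.
.OO..OO.
OOOOOOOO
OOOOOOOO
.OO..OO.

Derivation:
Op 1 fold_up: fold axis h@4; visible region now rows[0,4) x cols[0,8) = 4x8
Op 2 fold_right: fold axis v@4; visible region now rows[0,4) x cols[4,8) = 4x4
Op 3 fold_right: fold axis v@6; visible region now rows[0,4) x cols[6,8) = 4x2
Op 4 fold_up: fold axis h@2; visible region now rows[0,2) x cols[6,8) = 2x2
Op 5 cut(0, 0): punch at orig (0,6); cuts so far [(0, 6)]; region rows[0,2) x cols[6,8) = 2x2
Op 6 cut(1, 0): punch at orig (1,6); cuts so far [(0, 6), (1, 6)]; region rows[0,2) x cols[6,8) = 2x2
Op 7 cut(1, 1): punch at orig (1,7); cuts so far [(0, 6), (1, 6), (1, 7)]; region rows[0,2) x cols[6,8) = 2x2
Unfold 1 (reflect across h@2): 6 holes -> [(0, 6), (1, 6), (1, 7), (2, 6), (2, 7), (3, 6)]
Unfold 2 (reflect across v@6): 12 holes -> [(0, 5), (0, 6), (1, 4), (1, 5), (1, 6), (1, 7), (2, 4), (2, 5), (2, 6), (2, 7), (3, 5), (3, 6)]
Unfold 3 (reflect across v@4): 24 holes -> [(0, 1), (0, 2), (0, 5), (0, 6), (1, 0), (1, 1), (1, 2), (1, 3), (1, 4), (1, 5), (1, 6), (1, 7), (2, 0), (2, 1), (2, 2), (2, 3), (2, 4), (2, 5), (2, 6), (2, 7), (3, 1), (3, 2), (3, 5), (3, 6)]
Unfold 4 (reflect across h@4): 48 holes -> [(0, 1), (0, 2), (0, 5), (0, 6), (1, 0), (1, 1), (1, 2), (1, 3), (1, 4), (1, 5), (1, 6), (1, 7), (2, 0), (2, 1), (2, 2), (2, 3), (2, 4), (2, 5), (2, 6), (2, 7), (3, 1), (3, 2), (3, 5), (3, 6), (4, 1), (4, 2), (4, 5), (4, 6), (5, 0), (5, 1), (5, 2), (5, 3), (5, 4), (5, 5), (5, 6), (5, 7), (6, 0), (6, 1), (6, 2), (6, 3), (6, 4), (6, 5), (6, 6), (6, 7), (7, 1), (7, 2), (7, 5), (7, 6)]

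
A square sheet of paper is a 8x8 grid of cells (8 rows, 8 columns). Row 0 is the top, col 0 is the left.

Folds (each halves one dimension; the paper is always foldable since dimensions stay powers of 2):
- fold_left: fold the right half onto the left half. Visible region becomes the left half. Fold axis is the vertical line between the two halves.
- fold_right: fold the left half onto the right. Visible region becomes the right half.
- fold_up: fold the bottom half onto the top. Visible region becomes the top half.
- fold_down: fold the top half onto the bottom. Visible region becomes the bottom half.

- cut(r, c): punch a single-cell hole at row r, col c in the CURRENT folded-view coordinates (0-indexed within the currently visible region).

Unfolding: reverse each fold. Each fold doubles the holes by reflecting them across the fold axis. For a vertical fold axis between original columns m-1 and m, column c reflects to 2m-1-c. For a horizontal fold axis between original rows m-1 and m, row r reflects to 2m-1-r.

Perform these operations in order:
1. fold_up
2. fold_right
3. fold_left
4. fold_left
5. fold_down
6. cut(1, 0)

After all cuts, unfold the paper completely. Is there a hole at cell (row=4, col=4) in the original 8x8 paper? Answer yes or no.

Answer: yes

Derivation:
Op 1 fold_up: fold axis h@4; visible region now rows[0,4) x cols[0,8) = 4x8
Op 2 fold_right: fold axis v@4; visible region now rows[0,4) x cols[4,8) = 4x4
Op 3 fold_left: fold axis v@6; visible region now rows[0,4) x cols[4,6) = 4x2
Op 4 fold_left: fold axis v@5; visible region now rows[0,4) x cols[4,5) = 4x1
Op 5 fold_down: fold axis h@2; visible region now rows[2,4) x cols[4,5) = 2x1
Op 6 cut(1, 0): punch at orig (3,4); cuts so far [(3, 4)]; region rows[2,4) x cols[4,5) = 2x1
Unfold 1 (reflect across h@2): 2 holes -> [(0, 4), (3, 4)]
Unfold 2 (reflect across v@5): 4 holes -> [(0, 4), (0, 5), (3, 4), (3, 5)]
Unfold 3 (reflect across v@6): 8 holes -> [(0, 4), (0, 5), (0, 6), (0, 7), (3, 4), (3, 5), (3, 6), (3, 7)]
Unfold 4 (reflect across v@4): 16 holes -> [(0, 0), (0, 1), (0, 2), (0, 3), (0, 4), (0, 5), (0, 6), (0, 7), (3, 0), (3, 1), (3, 2), (3, 3), (3, 4), (3, 5), (3, 6), (3, 7)]
Unfold 5 (reflect across h@4): 32 holes -> [(0, 0), (0, 1), (0, 2), (0, 3), (0, 4), (0, 5), (0, 6), (0, 7), (3, 0), (3, 1), (3, 2), (3, 3), (3, 4), (3, 5), (3, 6), (3, 7), (4, 0), (4, 1), (4, 2), (4, 3), (4, 4), (4, 5), (4, 6), (4, 7), (7, 0), (7, 1), (7, 2), (7, 3), (7, 4), (7, 5), (7, 6), (7, 7)]
Holes: [(0, 0), (0, 1), (0, 2), (0, 3), (0, 4), (0, 5), (0, 6), (0, 7), (3, 0), (3, 1), (3, 2), (3, 3), (3, 4), (3, 5), (3, 6), (3, 7), (4, 0), (4, 1), (4, 2), (4, 3), (4, 4), (4, 5), (4, 6), (4, 7), (7, 0), (7, 1), (7, 2), (7, 3), (7, 4), (7, 5), (7, 6), (7, 7)]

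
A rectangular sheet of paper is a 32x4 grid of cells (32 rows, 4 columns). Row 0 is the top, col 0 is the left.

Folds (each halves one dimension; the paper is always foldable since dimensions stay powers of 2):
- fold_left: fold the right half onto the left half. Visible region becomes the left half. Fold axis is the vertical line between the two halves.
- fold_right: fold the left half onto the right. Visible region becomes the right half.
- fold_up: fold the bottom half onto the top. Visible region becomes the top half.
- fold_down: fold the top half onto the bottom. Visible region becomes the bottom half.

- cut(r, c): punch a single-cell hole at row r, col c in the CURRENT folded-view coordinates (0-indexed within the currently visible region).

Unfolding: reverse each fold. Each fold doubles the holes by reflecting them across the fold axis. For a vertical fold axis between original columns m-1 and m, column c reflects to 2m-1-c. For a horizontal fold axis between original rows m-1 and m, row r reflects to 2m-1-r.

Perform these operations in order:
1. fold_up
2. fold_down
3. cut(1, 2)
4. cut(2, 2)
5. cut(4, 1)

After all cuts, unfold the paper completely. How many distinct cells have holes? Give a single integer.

Answer: 12

Derivation:
Op 1 fold_up: fold axis h@16; visible region now rows[0,16) x cols[0,4) = 16x4
Op 2 fold_down: fold axis h@8; visible region now rows[8,16) x cols[0,4) = 8x4
Op 3 cut(1, 2): punch at orig (9,2); cuts so far [(9, 2)]; region rows[8,16) x cols[0,4) = 8x4
Op 4 cut(2, 2): punch at orig (10,2); cuts so far [(9, 2), (10, 2)]; region rows[8,16) x cols[0,4) = 8x4
Op 5 cut(4, 1): punch at orig (12,1); cuts so far [(9, 2), (10, 2), (12, 1)]; region rows[8,16) x cols[0,4) = 8x4
Unfold 1 (reflect across h@8): 6 holes -> [(3, 1), (5, 2), (6, 2), (9, 2), (10, 2), (12, 1)]
Unfold 2 (reflect across h@16): 12 holes -> [(3, 1), (5, 2), (6, 2), (9, 2), (10, 2), (12, 1), (19, 1), (21, 2), (22, 2), (25, 2), (26, 2), (28, 1)]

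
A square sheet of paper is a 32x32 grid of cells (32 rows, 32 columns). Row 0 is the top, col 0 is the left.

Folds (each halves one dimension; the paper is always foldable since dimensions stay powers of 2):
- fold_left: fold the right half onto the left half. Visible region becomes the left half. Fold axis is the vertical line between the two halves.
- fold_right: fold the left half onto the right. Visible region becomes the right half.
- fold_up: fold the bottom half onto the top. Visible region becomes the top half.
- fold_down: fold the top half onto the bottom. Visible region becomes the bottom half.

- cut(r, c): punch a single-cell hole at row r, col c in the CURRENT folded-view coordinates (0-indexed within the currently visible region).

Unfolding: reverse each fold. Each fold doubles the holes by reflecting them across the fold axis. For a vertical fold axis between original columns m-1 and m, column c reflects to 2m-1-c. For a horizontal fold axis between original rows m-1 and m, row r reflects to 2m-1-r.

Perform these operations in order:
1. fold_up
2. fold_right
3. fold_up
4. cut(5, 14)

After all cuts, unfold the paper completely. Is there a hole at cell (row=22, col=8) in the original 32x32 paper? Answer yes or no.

Answer: no

Derivation:
Op 1 fold_up: fold axis h@16; visible region now rows[0,16) x cols[0,32) = 16x32
Op 2 fold_right: fold axis v@16; visible region now rows[0,16) x cols[16,32) = 16x16
Op 3 fold_up: fold axis h@8; visible region now rows[0,8) x cols[16,32) = 8x16
Op 4 cut(5, 14): punch at orig (5,30); cuts so far [(5, 30)]; region rows[0,8) x cols[16,32) = 8x16
Unfold 1 (reflect across h@8): 2 holes -> [(5, 30), (10, 30)]
Unfold 2 (reflect across v@16): 4 holes -> [(5, 1), (5, 30), (10, 1), (10, 30)]
Unfold 3 (reflect across h@16): 8 holes -> [(5, 1), (5, 30), (10, 1), (10, 30), (21, 1), (21, 30), (26, 1), (26, 30)]
Holes: [(5, 1), (5, 30), (10, 1), (10, 30), (21, 1), (21, 30), (26, 1), (26, 30)]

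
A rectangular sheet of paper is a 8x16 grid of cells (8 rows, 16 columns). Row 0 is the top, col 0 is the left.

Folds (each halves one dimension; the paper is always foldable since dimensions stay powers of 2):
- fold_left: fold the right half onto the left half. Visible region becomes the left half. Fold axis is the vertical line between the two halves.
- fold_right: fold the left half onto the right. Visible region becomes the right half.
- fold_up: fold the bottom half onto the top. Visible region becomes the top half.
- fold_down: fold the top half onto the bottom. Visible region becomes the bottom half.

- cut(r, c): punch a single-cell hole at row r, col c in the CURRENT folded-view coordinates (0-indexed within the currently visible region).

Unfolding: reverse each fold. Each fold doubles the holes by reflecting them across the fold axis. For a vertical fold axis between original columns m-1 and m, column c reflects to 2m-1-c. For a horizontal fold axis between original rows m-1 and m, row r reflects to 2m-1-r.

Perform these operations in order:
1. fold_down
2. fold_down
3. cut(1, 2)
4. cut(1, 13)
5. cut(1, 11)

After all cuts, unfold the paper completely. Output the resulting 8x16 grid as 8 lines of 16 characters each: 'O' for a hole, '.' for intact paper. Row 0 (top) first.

Answer: ..O........O.O..
................
................
..O........O.O..
..O........O.O..
................
................
..O........O.O..

Derivation:
Op 1 fold_down: fold axis h@4; visible region now rows[4,8) x cols[0,16) = 4x16
Op 2 fold_down: fold axis h@6; visible region now rows[6,8) x cols[0,16) = 2x16
Op 3 cut(1, 2): punch at orig (7,2); cuts so far [(7, 2)]; region rows[6,8) x cols[0,16) = 2x16
Op 4 cut(1, 13): punch at orig (7,13); cuts so far [(7, 2), (7, 13)]; region rows[6,8) x cols[0,16) = 2x16
Op 5 cut(1, 11): punch at orig (7,11); cuts so far [(7, 2), (7, 11), (7, 13)]; region rows[6,8) x cols[0,16) = 2x16
Unfold 1 (reflect across h@6): 6 holes -> [(4, 2), (4, 11), (4, 13), (7, 2), (7, 11), (7, 13)]
Unfold 2 (reflect across h@4): 12 holes -> [(0, 2), (0, 11), (0, 13), (3, 2), (3, 11), (3, 13), (4, 2), (4, 11), (4, 13), (7, 2), (7, 11), (7, 13)]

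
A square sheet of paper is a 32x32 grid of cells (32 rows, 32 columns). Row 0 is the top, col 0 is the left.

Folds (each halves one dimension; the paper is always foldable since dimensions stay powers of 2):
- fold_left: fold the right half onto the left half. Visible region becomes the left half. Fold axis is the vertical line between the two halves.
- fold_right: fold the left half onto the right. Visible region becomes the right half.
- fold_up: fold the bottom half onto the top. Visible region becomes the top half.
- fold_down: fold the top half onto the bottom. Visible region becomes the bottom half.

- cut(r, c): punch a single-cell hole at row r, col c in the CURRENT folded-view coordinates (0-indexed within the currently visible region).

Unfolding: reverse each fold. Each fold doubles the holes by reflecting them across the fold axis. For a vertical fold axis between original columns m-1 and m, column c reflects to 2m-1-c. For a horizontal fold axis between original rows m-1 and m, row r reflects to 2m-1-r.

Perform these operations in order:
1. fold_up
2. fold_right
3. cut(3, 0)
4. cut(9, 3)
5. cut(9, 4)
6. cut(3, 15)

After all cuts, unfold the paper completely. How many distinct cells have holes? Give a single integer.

Op 1 fold_up: fold axis h@16; visible region now rows[0,16) x cols[0,32) = 16x32
Op 2 fold_right: fold axis v@16; visible region now rows[0,16) x cols[16,32) = 16x16
Op 3 cut(3, 0): punch at orig (3,16); cuts so far [(3, 16)]; region rows[0,16) x cols[16,32) = 16x16
Op 4 cut(9, 3): punch at orig (9,19); cuts so far [(3, 16), (9, 19)]; region rows[0,16) x cols[16,32) = 16x16
Op 5 cut(9, 4): punch at orig (9,20); cuts so far [(3, 16), (9, 19), (9, 20)]; region rows[0,16) x cols[16,32) = 16x16
Op 6 cut(3, 15): punch at orig (3,31); cuts so far [(3, 16), (3, 31), (9, 19), (9, 20)]; region rows[0,16) x cols[16,32) = 16x16
Unfold 1 (reflect across v@16): 8 holes -> [(3, 0), (3, 15), (3, 16), (3, 31), (9, 11), (9, 12), (9, 19), (9, 20)]
Unfold 2 (reflect across h@16): 16 holes -> [(3, 0), (3, 15), (3, 16), (3, 31), (9, 11), (9, 12), (9, 19), (9, 20), (22, 11), (22, 12), (22, 19), (22, 20), (28, 0), (28, 15), (28, 16), (28, 31)]

Answer: 16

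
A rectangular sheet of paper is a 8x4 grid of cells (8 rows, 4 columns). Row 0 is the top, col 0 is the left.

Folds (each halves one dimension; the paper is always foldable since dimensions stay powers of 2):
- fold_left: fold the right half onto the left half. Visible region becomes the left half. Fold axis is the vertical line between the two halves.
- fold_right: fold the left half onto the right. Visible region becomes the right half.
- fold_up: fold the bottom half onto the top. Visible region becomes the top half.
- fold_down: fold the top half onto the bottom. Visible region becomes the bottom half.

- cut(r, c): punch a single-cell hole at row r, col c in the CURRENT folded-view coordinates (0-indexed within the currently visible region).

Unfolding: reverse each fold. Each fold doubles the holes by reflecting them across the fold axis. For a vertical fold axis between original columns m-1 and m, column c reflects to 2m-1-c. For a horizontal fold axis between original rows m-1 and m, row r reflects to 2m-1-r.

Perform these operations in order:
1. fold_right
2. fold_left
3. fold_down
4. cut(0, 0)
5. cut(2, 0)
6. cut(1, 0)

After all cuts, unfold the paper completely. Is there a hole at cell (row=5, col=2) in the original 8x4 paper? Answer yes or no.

Answer: yes

Derivation:
Op 1 fold_right: fold axis v@2; visible region now rows[0,8) x cols[2,4) = 8x2
Op 2 fold_left: fold axis v@3; visible region now rows[0,8) x cols[2,3) = 8x1
Op 3 fold_down: fold axis h@4; visible region now rows[4,8) x cols[2,3) = 4x1
Op 4 cut(0, 0): punch at orig (4,2); cuts so far [(4, 2)]; region rows[4,8) x cols[2,3) = 4x1
Op 5 cut(2, 0): punch at orig (6,2); cuts so far [(4, 2), (6, 2)]; region rows[4,8) x cols[2,3) = 4x1
Op 6 cut(1, 0): punch at orig (5,2); cuts so far [(4, 2), (5, 2), (6, 2)]; region rows[4,8) x cols[2,3) = 4x1
Unfold 1 (reflect across h@4): 6 holes -> [(1, 2), (2, 2), (3, 2), (4, 2), (5, 2), (6, 2)]
Unfold 2 (reflect across v@3): 12 holes -> [(1, 2), (1, 3), (2, 2), (2, 3), (3, 2), (3, 3), (4, 2), (4, 3), (5, 2), (5, 3), (6, 2), (6, 3)]
Unfold 3 (reflect across v@2): 24 holes -> [(1, 0), (1, 1), (1, 2), (1, 3), (2, 0), (2, 1), (2, 2), (2, 3), (3, 0), (3, 1), (3, 2), (3, 3), (4, 0), (4, 1), (4, 2), (4, 3), (5, 0), (5, 1), (5, 2), (5, 3), (6, 0), (6, 1), (6, 2), (6, 3)]
Holes: [(1, 0), (1, 1), (1, 2), (1, 3), (2, 0), (2, 1), (2, 2), (2, 3), (3, 0), (3, 1), (3, 2), (3, 3), (4, 0), (4, 1), (4, 2), (4, 3), (5, 0), (5, 1), (5, 2), (5, 3), (6, 0), (6, 1), (6, 2), (6, 3)]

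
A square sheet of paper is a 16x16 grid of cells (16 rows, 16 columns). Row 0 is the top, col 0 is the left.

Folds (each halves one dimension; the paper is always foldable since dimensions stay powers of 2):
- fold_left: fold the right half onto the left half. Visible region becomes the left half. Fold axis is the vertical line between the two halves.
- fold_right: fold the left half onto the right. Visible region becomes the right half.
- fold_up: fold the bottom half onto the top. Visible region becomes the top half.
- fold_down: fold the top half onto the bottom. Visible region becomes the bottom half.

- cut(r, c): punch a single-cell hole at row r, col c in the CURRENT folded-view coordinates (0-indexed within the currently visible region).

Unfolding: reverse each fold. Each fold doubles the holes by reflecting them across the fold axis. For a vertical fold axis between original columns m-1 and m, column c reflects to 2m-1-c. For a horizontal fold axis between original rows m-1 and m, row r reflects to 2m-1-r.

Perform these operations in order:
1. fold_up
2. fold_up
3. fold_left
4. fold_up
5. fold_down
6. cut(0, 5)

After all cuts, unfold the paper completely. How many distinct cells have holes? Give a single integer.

Answer: 32

Derivation:
Op 1 fold_up: fold axis h@8; visible region now rows[0,8) x cols[0,16) = 8x16
Op 2 fold_up: fold axis h@4; visible region now rows[0,4) x cols[0,16) = 4x16
Op 3 fold_left: fold axis v@8; visible region now rows[0,4) x cols[0,8) = 4x8
Op 4 fold_up: fold axis h@2; visible region now rows[0,2) x cols[0,8) = 2x8
Op 5 fold_down: fold axis h@1; visible region now rows[1,2) x cols[0,8) = 1x8
Op 6 cut(0, 5): punch at orig (1,5); cuts so far [(1, 5)]; region rows[1,2) x cols[0,8) = 1x8
Unfold 1 (reflect across h@1): 2 holes -> [(0, 5), (1, 5)]
Unfold 2 (reflect across h@2): 4 holes -> [(0, 5), (1, 5), (2, 5), (3, 5)]
Unfold 3 (reflect across v@8): 8 holes -> [(0, 5), (0, 10), (1, 5), (1, 10), (2, 5), (2, 10), (3, 5), (3, 10)]
Unfold 4 (reflect across h@4): 16 holes -> [(0, 5), (0, 10), (1, 5), (1, 10), (2, 5), (2, 10), (3, 5), (3, 10), (4, 5), (4, 10), (5, 5), (5, 10), (6, 5), (6, 10), (7, 5), (7, 10)]
Unfold 5 (reflect across h@8): 32 holes -> [(0, 5), (0, 10), (1, 5), (1, 10), (2, 5), (2, 10), (3, 5), (3, 10), (4, 5), (4, 10), (5, 5), (5, 10), (6, 5), (6, 10), (7, 5), (7, 10), (8, 5), (8, 10), (9, 5), (9, 10), (10, 5), (10, 10), (11, 5), (11, 10), (12, 5), (12, 10), (13, 5), (13, 10), (14, 5), (14, 10), (15, 5), (15, 10)]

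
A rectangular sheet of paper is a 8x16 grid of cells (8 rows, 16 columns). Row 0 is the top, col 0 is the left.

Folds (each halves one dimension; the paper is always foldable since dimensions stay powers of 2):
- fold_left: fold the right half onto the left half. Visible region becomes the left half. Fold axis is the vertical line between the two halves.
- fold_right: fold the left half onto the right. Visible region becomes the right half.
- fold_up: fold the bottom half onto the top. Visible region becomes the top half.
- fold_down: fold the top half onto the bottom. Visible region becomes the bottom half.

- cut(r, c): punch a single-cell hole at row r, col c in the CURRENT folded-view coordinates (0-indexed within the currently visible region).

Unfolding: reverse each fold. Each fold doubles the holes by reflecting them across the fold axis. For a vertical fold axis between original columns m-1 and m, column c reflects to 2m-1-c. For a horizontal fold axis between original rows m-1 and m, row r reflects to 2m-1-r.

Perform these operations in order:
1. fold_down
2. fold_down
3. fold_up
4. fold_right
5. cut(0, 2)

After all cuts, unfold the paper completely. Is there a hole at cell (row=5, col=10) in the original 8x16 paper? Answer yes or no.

Answer: yes

Derivation:
Op 1 fold_down: fold axis h@4; visible region now rows[4,8) x cols[0,16) = 4x16
Op 2 fold_down: fold axis h@6; visible region now rows[6,8) x cols[0,16) = 2x16
Op 3 fold_up: fold axis h@7; visible region now rows[6,7) x cols[0,16) = 1x16
Op 4 fold_right: fold axis v@8; visible region now rows[6,7) x cols[8,16) = 1x8
Op 5 cut(0, 2): punch at orig (6,10); cuts so far [(6, 10)]; region rows[6,7) x cols[8,16) = 1x8
Unfold 1 (reflect across v@8): 2 holes -> [(6, 5), (6, 10)]
Unfold 2 (reflect across h@7): 4 holes -> [(6, 5), (6, 10), (7, 5), (7, 10)]
Unfold 3 (reflect across h@6): 8 holes -> [(4, 5), (4, 10), (5, 5), (5, 10), (6, 5), (6, 10), (7, 5), (7, 10)]
Unfold 4 (reflect across h@4): 16 holes -> [(0, 5), (0, 10), (1, 5), (1, 10), (2, 5), (2, 10), (3, 5), (3, 10), (4, 5), (4, 10), (5, 5), (5, 10), (6, 5), (6, 10), (7, 5), (7, 10)]
Holes: [(0, 5), (0, 10), (1, 5), (1, 10), (2, 5), (2, 10), (3, 5), (3, 10), (4, 5), (4, 10), (5, 5), (5, 10), (6, 5), (6, 10), (7, 5), (7, 10)]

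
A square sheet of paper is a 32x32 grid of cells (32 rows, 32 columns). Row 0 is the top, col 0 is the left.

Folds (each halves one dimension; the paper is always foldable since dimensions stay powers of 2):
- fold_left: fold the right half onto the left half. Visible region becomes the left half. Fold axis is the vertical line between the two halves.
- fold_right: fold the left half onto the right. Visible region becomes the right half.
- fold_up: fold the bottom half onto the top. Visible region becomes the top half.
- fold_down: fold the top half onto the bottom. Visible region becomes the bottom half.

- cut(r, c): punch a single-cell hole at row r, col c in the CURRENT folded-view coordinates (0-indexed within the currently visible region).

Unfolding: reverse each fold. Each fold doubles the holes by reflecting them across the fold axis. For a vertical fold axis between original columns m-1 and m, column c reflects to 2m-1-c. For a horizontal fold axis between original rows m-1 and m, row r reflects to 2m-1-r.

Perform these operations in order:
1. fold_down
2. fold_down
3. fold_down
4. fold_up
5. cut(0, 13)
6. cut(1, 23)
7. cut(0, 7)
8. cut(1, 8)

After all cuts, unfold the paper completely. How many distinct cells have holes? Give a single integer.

Answer: 64

Derivation:
Op 1 fold_down: fold axis h@16; visible region now rows[16,32) x cols[0,32) = 16x32
Op 2 fold_down: fold axis h@24; visible region now rows[24,32) x cols[0,32) = 8x32
Op 3 fold_down: fold axis h@28; visible region now rows[28,32) x cols[0,32) = 4x32
Op 4 fold_up: fold axis h@30; visible region now rows[28,30) x cols[0,32) = 2x32
Op 5 cut(0, 13): punch at orig (28,13); cuts so far [(28, 13)]; region rows[28,30) x cols[0,32) = 2x32
Op 6 cut(1, 23): punch at orig (29,23); cuts so far [(28, 13), (29, 23)]; region rows[28,30) x cols[0,32) = 2x32
Op 7 cut(0, 7): punch at orig (28,7); cuts so far [(28, 7), (28, 13), (29, 23)]; region rows[28,30) x cols[0,32) = 2x32
Op 8 cut(1, 8): punch at orig (29,8); cuts so far [(28, 7), (28, 13), (29, 8), (29, 23)]; region rows[28,30) x cols[0,32) = 2x32
Unfold 1 (reflect across h@30): 8 holes -> [(28, 7), (28, 13), (29, 8), (29, 23), (30, 8), (30, 23), (31, 7), (31, 13)]
Unfold 2 (reflect across h@28): 16 holes -> [(24, 7), (24, 13), (25, 8), (25, 23), (26, 8), (26, 23), (27, 7), (27, 13), (28, 7), (28, 13), (29, 8), (29, 23), (30, 8), (30, 23), (31, 7), (31, 13)]
Unfold 3 (reflect across h@24): 32 holes -> [(16, 7), (16, 13), (17, 8), (17, 23), (18, 8), (18, 23), (19, 7), (19, 13), (20, 7), (20, 13), (21, 8), (21, 23), (22, 8), (22, 23), (23, 7), (23, 13), (24, 7), (24, 13), (25, 8), (25, 23), (26, 8), (26, 23), (27, 7), (27, 13), (28, 7), (28, 13), (29, 8), (29, 23), (30, 8), (30, 23), (31, 7), (31, 13)]
Unfold 4 (reflect across h@16): 64 holes -> [(0, 7), (0, 13), (1, 8), (1, 23), (2, 8), (2, 23), (3, 7), (3, 13), (4, 7), (4, 13), (5, 8), (5, 23), (6, 8), (6, 23), (7, 7), (7, 13), (8, 7), (8, 13), (9, 8), (9, 23), (10, 8), (10, 23), (11, 7), (11, 13), (12, 7), (12, 13), (13, 8), (13, 23), (14, 8), (14, 23), (15, 7), (15, 13), (16, 7), (16, 13), (17, 8), (17, 23), (18, 8), (18, 23), (19, 7), (19, 13), (20, 7), (20, 13), (21, 8), (21, 23), (22, 8), (22, 23), (23, 7), (23, 13), (24, 7), (24, 13), (25, 8), (25, 23), (26, 8), (26, 23), (27, 7), (27, 13), (28, 7), (28, 13), (29, 8), (29, 23), (30, 8), (30, 23), (31, 7), (31, 13)]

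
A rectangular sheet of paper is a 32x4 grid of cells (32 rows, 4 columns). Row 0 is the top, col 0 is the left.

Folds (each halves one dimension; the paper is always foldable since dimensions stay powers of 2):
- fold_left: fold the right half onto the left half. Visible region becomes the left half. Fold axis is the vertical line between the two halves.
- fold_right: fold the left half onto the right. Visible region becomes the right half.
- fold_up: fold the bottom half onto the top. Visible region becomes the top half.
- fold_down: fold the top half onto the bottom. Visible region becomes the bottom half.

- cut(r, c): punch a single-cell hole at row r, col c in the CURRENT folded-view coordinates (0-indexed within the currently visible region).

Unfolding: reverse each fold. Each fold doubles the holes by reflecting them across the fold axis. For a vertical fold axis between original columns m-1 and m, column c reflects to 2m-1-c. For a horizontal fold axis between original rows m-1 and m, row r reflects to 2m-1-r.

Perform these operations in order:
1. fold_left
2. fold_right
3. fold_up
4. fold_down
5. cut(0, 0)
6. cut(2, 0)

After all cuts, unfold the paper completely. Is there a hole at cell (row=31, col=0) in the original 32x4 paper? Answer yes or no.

Answer: no

Derivation:
Op 1 fold_left: fold axis v@2; visible region now rows[0,32) x cols[0,2) = 32x2
Op 2 fold_right: fold axis v@1; visible region now rows[0,32) x cols[1,2) = 32x1
Op 3 fold_up: fold axis h@16; visible region now rows[0,16) x cols[1,2) = 16x1
Op 4 fold_down: fold axis h@8; visible region now rows[8,16) x cols[1,2) = 8x1
Op 5 cut(0, 0): punch at orig (8,1); cuts so far [(8, 1)]; region rows[8,16) x cols[1,2) = 8x1
Op 6 cut(2, 0): punch at orig (10,1); cuts so far [(8, 1), (10, 1)]; region rows[8,16) x cols[1,2) = 8x1
Unfold 1 (reflect across h@8): 4 holes -> [(5, 1), (7, 1), (8, 1), (10, 1)]
Unfold 2 (reflect across h@16): 8 holes -> [(5, 1), (7, 1), (8, 1), (10, 1), (21, 1), (23, 1), (24, 1), (26, 1)]
Unfold 3 (reflect across v@1): 16 holes -> [(5, 0), (5, 1), (7, 0), (7, 1), (8, 0), (8, 1), (10, 0), (10, 1), (21, 0), (21, 1), (23, 0), (23, 1), (24, 0), (24, 1), (26, 0), (26, 1)]
Unfold 4 (reflect across v@2): 32 holes -> [(5, 0), (5, 1), (5, 2), (5, 3), (7, 0), (7, 1), (7, 2), (7, 3), (8, 0), (8, 1), (8, 2), (8, 3), (10, 0), (10, 1), (10, 2), (10, 3), (21, 0), (21, 1), (21, 2), (21, 3), (23, 0), (23, 1), (23, 2), (23, 3), (24, 0), (24, 1), (24, 2), (24, 3), (26, 0), (26, 1), (26, 2), (26, 3)]
Holes: [(5, 0), (5, 1), (5, 2), (5, 3), (7, 0), (7, 1), (7, 2), (7, 3), (8, 0), (8, 1), (8, 2), (8, 3), (10, 0), (10, 1), (10, 2), (10, 3), (21, 0), (21, 1), (21, 2), (21, 3), (23, 0), (23, 1), (23, 2), (23, 3), (24, 0), (24, 1), (24, 2), (24, 3), (26, 0), (26, 1), (26, 2), (26, 3)]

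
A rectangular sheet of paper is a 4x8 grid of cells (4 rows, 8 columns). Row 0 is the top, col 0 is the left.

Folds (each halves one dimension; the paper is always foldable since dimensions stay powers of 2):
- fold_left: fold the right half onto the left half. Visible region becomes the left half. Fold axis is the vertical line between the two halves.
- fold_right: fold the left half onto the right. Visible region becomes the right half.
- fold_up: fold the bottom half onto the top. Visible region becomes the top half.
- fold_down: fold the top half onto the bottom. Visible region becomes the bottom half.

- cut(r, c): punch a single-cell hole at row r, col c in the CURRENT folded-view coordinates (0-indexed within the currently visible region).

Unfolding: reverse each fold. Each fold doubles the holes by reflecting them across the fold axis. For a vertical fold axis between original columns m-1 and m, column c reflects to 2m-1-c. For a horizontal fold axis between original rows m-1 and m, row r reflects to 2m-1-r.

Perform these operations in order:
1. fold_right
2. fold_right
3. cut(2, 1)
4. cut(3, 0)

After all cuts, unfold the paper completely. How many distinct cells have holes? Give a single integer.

Op 1 fold_right: fold axis v@4; visible region now rows[0,4) x cols[4,8) = 4x4
Op 2 fold_right: fold axis v@6; visible region now rows[0,4) x cols[6,8) = 4x2
Op 3 cut(2, 1): punch at orig (2,7); cuts so far [(2, 7)]; region rows[0,4) x cols[6,8) = 4x2
Op 4 cut(3, 0): punch at orig (3,6); cuts so far [(2, 7), (3, 6)]; region rows[0,4) x cols[6,8) = 4x2
Unfold 1 (reflect across v@6): 4 holes -> [(2, 4), (2, 7), (3, 5), (3, 6)]
Unfold 2 (reflect across v@4): 8 holes -> [(2, 0), (2, 3), (2, 4), (2, 7), (3, 1), (3, 2), (3, 5), (3, 6)]

Answer: 8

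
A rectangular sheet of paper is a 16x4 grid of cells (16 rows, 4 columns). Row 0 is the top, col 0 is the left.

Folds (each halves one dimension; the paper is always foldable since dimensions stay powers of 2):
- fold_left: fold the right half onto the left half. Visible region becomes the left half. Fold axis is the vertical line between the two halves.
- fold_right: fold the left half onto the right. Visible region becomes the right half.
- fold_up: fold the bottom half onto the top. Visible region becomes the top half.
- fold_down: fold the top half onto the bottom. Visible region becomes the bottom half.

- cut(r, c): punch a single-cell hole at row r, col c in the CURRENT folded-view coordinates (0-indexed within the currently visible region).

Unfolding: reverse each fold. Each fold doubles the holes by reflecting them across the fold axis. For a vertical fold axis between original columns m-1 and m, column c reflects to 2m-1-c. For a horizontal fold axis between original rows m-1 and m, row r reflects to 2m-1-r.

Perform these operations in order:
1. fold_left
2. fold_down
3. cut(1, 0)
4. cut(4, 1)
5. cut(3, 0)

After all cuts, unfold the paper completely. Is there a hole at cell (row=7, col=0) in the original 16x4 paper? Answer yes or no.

Op 1 fold_left: fold axis v@2; visible region now rows[0,16) x cols[0,2) = 16x2
Op 2 fold_down: fold axis h@8; visible region now rows[8,16) x cols[0,2) = 8x2
Op 3 cut(1, 0): punch at orig (9,0); cuts so far [(9, 0)]; region rows[8,16) x cols[0,2) = 8x2
Op 4 cut(4, 1): punch at orig (12,1); cuts so far [(9, 0), (12, 1)]; region rows[8,16) x cols[0,2) = 8x2
Op 5 cut(3, 0): punch at orig (11,0); cuts so far [(9, 0), (11, 0), (12, 1)]; region rows[8,16) x cols[0,2) = 8x2
Unfold 1 (reflect across h@8): 6 holes -> [(3, 1), (4, 0), (6, 0), (9, 0), (11, 0), (12, 1)]
Unfold 2 (reflect across v@2): 12 holes -> [(3, 1), (3, 2), (4, 0), (4, 3), (6, 0), (6, 3), (9, 0), (9, 3), (11, 0), (11, 3), (12, 1), (12, 2)]
Holes: [(3, 1), (3, 2), (4, 0), (4, 3), (6, 0), (6, 3), (9, 0), (9, 3), (11, 0), (11, 3), (12, 1), (12, 2)]

Answer: no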